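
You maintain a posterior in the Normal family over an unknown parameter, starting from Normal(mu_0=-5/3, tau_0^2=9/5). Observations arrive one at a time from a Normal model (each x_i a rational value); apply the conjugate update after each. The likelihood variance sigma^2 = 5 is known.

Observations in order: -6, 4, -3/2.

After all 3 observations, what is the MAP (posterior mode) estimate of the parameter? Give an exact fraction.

-439/312

obs 1: x=-6 → posterior Normal(-287/102, 45/34)
obs 2: x=4 → posterior Normal(-179/129, 45/43)
obs 3: x=-3/2 → posterior Normal(-439/312, 45/52)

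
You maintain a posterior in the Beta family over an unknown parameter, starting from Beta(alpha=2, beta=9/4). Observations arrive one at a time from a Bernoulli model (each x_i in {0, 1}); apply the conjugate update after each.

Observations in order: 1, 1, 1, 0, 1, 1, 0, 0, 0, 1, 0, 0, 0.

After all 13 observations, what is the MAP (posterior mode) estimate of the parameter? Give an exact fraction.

28/61

obs 1: x=1 → posterior Beta(3, 9/4)
obs 2: x=1 → posterior Beta(4, 9/4)
obs 3: x=1 → posterior Beta(5, 9/4)
obs 4: x=0 → posterior Beta(5, 13/4)
obs 5: x=1 → posterior Beta(6, 13/4)
obs 6: x=1 → posterior Beta(7, 13/4)
obs 7: x=0 → posterior Beta(7, 17/4)
obs 8: x=0 → posterior Beta(7, 21/4)
obs 9: x=0 → posterior Beta(7, 25/4)
obs 10: x=1 → posterior Beta(8, 25/4)
obs 11: x=0 → posterior Beta(8, 29/4)
obs 12: x=0 → posterior Beta(8, 33/4)
obs 13: x=0 → posterior Beta(8, 37/4)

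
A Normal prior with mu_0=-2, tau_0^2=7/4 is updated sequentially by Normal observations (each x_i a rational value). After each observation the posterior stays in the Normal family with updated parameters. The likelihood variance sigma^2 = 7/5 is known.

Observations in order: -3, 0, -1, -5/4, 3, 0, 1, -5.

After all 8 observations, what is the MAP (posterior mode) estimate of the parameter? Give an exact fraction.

-157/176

obs 1: x=-3 → posterior Normal(-23/9, 7/9)
obs 2: x=0 → posterior Normal(-23/14, 1/2)
obs 3: x=-1 → posterior Normal(-28/19, 7/19)
obs 4: x=-5/4 → posterior Normal(-137/96, 7/24)
obs 5: x=3 → posterior Normal(-77/116, 7/29)
obs 6: x=0 → posterior Normal(-77/136, 7/34)
obs 7: x=1 → posterior Normal(-19/52, 7/39)
obs 8: x=-5 → posterior Normal(-157/176, 7/44)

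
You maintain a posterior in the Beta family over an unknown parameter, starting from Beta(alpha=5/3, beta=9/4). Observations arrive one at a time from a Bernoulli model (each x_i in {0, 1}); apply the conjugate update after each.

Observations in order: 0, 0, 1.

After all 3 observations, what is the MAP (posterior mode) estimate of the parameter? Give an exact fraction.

obs 1: x=0 → posterior Beta(5/3, 13/4)
obs 2: x=0 → posterior Beta(5/3, 17/4)
obs 3: x=1 → posterior Beta(8/3, 17/4)

20/59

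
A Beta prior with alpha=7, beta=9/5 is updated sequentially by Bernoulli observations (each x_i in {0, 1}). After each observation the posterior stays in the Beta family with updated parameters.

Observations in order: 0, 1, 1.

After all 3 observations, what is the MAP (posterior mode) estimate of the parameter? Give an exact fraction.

obs 1: x=0 → posterior Beta(7, 14/5)
obs 2: x=1 → posterior Beta(8, 14/5)
obs 3: x=1 → posterior Beta(9, 14/5)

40/49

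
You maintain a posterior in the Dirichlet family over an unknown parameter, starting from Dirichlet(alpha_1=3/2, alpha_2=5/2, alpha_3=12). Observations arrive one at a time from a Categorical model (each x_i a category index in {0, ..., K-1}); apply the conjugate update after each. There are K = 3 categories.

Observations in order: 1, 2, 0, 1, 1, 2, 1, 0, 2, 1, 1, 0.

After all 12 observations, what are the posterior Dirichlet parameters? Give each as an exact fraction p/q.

obs 1: x=1 → posterior Dirichlet(3/2, 7/2, 12)
obs 2: x=2 → posterior Dirichlet(3/2, 7/2, 13)
obs 3: x=0 → posterior Dirichlet(5/2, 7/2, 13)
obs 4: x=1 → posterior Dirichlet(5/2, 9/2, 13)
obs 5: x=1 → posterior Dirichlet(5/2, 11/2, 13)
obs 6: x=2 → posterior Dirichlet(5/2, 11/2, 14)
obs 7: x=1 → posterior Dirichlet(5/2, 13/2, 14)
obs 8: x=0 → posterior Dirichlet(7/2, 13/2, 14)
obs 9: x=2 → posterior Dirichlet(7/2, 13/2, 15)
obs 10: x=1 → posterior Dirichlet(7/2, 15/2, 15)
obs 11: x=1 → posterior Dirichlet(7/2, 17/2, 15)
obs 12: x=0 → posterior Dirichlet(9/2, 17/2, 15)

alpha_1=9/2, alpha_2=17/2, alpha_3=15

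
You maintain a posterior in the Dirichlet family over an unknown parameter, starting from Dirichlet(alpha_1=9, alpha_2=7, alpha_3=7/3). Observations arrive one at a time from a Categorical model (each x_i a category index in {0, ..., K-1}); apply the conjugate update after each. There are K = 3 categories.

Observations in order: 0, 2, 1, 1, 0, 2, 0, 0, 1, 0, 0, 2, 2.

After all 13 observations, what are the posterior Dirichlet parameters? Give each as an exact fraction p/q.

obs 1: x=0 → posterior Dirichlet(10, 7, 7/3)
obs 2: x=2 → posterior Dirichlet(10, 7, 10/3)
obs 3: x=1 → posterior Dirichlet(10, 8, 10/3)
obs 4: x=1 → posterior Dirichlet(10, 9, 10/3)
obs 5: x=0 → posterior Dirichlet(11, 9, 10/3)
obs 6: x=2 → posterior Dirichlet(11, 9, 13/3)
obs 7: x=0 → posterior Dirichlet(12, 9, 13/3)
obs 8: x=0 → posterior Dirichlet(13, 9, 13/3)
obs 9: x=1 → posterior Dirichlet(13, 10, 13/3)
obs 10: x=0 → posterior Dirichlet(14, 10, 13/3)
obs 11: x=0 → posterior Dirichlet(15, 10, 13/3)
obs 12: x=2 → posterior Dirichlet(15, 10, 16/3)
obs 13: x=2 → posterior Dirichlet(15, 10, 19/3)

alpha_1=15, alpha_2=10, alpha_3=19/3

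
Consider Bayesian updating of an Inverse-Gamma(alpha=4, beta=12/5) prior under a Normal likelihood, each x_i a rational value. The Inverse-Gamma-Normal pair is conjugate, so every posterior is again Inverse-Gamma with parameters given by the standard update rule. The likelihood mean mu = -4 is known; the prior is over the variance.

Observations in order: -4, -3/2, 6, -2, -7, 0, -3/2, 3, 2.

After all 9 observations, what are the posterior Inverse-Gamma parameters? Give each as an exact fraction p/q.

alpha=17/2, beta=2313/20

obs 1: x=-4 → posterior Inverse-Gamma(9/2, 12/5)
obs 2: x=-3/2 → posterior Inverse-Gamma(5, 221/40)
obs 3: x=6 → posterior Inverse-Gamma(11/2, 2221/40)
obs 4: x=-2 → posterior Inverse-Gamma(6, 2301/40)
obs 5: x=-7 → posterior Inverse-Gamma(13/2, 2481/40)
obs 6: x=0 → posterior Inverse-Gamma(7, 2801/40)
obs 7: x=-3/2 → posterior Inverse-Gamma(15/2, 1463/20)
obs 8: x=3 → posterior Inverse-Gamma(8, 1953/20)
obs 9: x=2 → posterior Inverse-Gamma(17/2, 2313/20)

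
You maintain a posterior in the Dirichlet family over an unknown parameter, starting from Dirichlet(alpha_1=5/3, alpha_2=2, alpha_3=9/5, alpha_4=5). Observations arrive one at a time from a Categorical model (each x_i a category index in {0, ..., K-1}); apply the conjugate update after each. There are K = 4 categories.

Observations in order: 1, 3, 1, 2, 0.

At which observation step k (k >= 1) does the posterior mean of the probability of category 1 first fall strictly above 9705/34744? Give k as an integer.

obs 1: x=1 → posterior Dirichlet(5/3, 3, 9/5, 5)
obs 2: x=3 → posterior Dirichlet(5/3, 3, 9/5, 6)
obs 3: x=1 → posterior Dirichlet(5/3, 4, 9/5, 6)
obs 4: x=2 → posterior Dirichlet(5/3, 4, 14/5, 6)
obs 5: x=0 → posterior Dirichlet(8/3, 4, 14/5, 6)

k = 3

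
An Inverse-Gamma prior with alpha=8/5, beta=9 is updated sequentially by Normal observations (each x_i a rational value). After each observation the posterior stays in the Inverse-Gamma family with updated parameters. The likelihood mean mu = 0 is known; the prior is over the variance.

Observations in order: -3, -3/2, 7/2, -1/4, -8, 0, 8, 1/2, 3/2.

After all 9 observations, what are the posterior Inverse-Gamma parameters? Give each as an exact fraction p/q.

obs 1: x=-3 → posterior Inverse-Gamma(21/10, 27/2)
obs 2: x=-3/2 → posterior Inverse-Gamma(13/5, 117/8)
obs 3: x=7/2 → posterior Inverse-Gamma(31/10, 83/4)
obs 4: x=-1/4 → posterior Inverse-Gamma(18/5, 665/32)
obs 5: x=-8 → posterior Inverse-Gamma(41/10, 1689/32)
obs 6: x=0 → posterior Inverse-Gamma(23/5, 1689/32)
obs 7: x=8 → posterior Inverse-Gamma(51/10, 2713/32)
obs 8: x=1/2 → posterior Inverse-Gamma(28/5, 2717/32)
obs 9: x=3/2 → posterior Inverse-Gamma(61/10, 2753/32)

alpha=61/10, beta=2753/32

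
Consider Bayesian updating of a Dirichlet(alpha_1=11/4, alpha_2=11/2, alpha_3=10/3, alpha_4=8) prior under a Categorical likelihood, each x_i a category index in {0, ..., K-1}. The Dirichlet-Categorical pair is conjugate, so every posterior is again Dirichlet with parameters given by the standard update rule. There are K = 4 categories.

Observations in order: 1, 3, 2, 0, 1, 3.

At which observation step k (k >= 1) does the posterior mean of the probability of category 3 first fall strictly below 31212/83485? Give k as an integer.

k = 5

obs 1: x=1 → posterior Dirichlet(11/4, 13/2, 10/3, 8)
obs 2: x=3 → posterior Dirichlet(11/4, 13/2, 10/3, 9)
obs 3: x=2 → posterior Dirichlet(11/4, 13/2, 13/3, 9)
obs 4: x=0 → posterior Dirichlet(15/4, 13/2, 13/3, 9)
obs 5: x=1 → posterior Dirichlet(15/4, 15/2, 13/3, 9)
obs 6: x=3 → posterior Dirichlet(15/4, 15/2, 13/3, 10)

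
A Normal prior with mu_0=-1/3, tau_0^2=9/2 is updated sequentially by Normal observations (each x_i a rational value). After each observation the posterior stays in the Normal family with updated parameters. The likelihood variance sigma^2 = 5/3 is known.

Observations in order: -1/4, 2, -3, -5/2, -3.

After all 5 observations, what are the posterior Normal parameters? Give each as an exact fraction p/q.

obs 1: x=-1/4 → posterior Normal(-121/444, 45/37)
obs 2: x=2 → posterior Normal(527/768, 45/64)
obs 3: x=-3 → posterior Normal(-445/1092, 45/91)
obs 4: x=-5/2 → posterior Normal(-1255/1416, 45/118)
obs 5: x=-3 → posterior Normal(-2227/1740, 9/29)

mu_0=-2227/1740, tau_0^2=9/29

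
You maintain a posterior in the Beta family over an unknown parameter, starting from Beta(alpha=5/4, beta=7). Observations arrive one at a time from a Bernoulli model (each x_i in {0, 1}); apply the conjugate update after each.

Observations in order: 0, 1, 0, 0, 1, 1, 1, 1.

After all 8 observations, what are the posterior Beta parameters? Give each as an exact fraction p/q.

obs 1: x=0 → posterior Beta(5/4, 8)
obs 2: x=1 → posterior Beta(9/4, 8)
obs 3: x=0 → posterior Beta(9/4, 9)
obs 4: x=0 → posterior Beta(9/4, 10)
obs 5: x=1 → posterior Beta(13/4, 10)
obs 6: x=1 → posterior Beta(17/4, 10)
obs 7: x=1 → posterior Beta(21/4, 10)
obs 8: x=1 → posterior Beta(25/4, 10)

alpha=25/4, beta=10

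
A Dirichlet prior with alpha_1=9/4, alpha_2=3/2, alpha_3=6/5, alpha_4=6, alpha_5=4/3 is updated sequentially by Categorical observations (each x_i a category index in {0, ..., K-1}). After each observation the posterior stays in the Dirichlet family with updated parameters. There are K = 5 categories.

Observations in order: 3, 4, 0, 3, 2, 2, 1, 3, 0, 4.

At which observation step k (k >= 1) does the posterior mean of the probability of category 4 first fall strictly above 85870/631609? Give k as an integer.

obs 1: x=3 → posterior Dirichlet(9/4, 3/2, 6/5, 7, 4/3)
obs 2: x=4 → posterior Dirichlet(9/4, 3/2, 6/5, 7, 7/3)
obs 3: x=0 → posterior Dirichlet(13/4, 3/2, 6/5, 7, 7/3)
obs 4: x=3 → posterior Dirichlet(13/4, 3/2, 6/5, 8, 7/3)
obs 5: x=2 → posterior Dirichlet(13/4, 3/2, 11/5, 8, 7/3)
obs 6: x=2 → posterior Dirichlet(13/4, 3/2, 16/5, 8, 7/3)
obs 7: x=1 → posterior Dirichlet(13/4, 5/2, 16/5, 8, 7/3)
obs 8: x=3 → posterior Dirichlet(13/4, 5/2, 16/5, 9, 7/3)
obs 9: x=0 → posterior Dirichlet(17/4, 5/2, 16/5, 9, 7/3)
obs 10: x=4 → posterior Dirichlet(17/4, 5/2, 16/5, 9, 10/3)

k = 2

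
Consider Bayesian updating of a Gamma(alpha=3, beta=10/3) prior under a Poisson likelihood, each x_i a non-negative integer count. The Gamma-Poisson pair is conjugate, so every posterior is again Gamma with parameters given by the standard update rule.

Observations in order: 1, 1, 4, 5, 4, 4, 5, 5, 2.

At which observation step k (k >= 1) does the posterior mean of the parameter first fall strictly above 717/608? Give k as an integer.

obs 1: x=1 → posterior Gamma(4, 13/3)
obs 2: x=1 → posterior Gamma(5, 16/3)
obs 3: x=4 → posterior Gamma(9, 19/3)
obs 4: x=5 → posterior Gamma(14, 22/3)
obs 5: x=4 → posterior Gamma(18, 25/3)
obs 6: x=4 → posterior Gamma(22, 28/3)
obs 7: x=5 → posterior Gamma(27, 31/3)
obs 8: x=5 → posterior Gamma(32, 34/3)
obs 9: x=2 → posterior Gamma(34, 37/3)

k = 3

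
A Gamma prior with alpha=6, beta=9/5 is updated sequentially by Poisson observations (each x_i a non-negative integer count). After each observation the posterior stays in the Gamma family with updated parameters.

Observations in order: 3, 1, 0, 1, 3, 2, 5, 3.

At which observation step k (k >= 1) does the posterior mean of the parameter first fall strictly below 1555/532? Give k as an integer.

k = 2

obs 1: x=3 → posterior Gamma(9, 14/5)
obs 2: x=1 → posterior Gamma(10, 19/5)
obs 3: x=0 → posterior Gamma(10, 24/5)
obs 4: x=1 → posterior Gamma(11, 29/5)
obs 5: x=3 → posterior Gamma(14, 34/5)
obs 6: x=2 → posterior Gamma(16, 39/5)
obs 7: x=5 → posterior Gamma(21, 44/5)
obs 8: x=3 → posterior Gamma(24, 49/5)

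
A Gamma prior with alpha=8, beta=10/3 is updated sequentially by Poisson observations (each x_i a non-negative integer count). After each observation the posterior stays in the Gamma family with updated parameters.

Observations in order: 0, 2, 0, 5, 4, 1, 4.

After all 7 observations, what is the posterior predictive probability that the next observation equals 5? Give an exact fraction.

1852089998210646358802564864561025161250855/32344363357786140642745103746886888176222208

obs 1: x=0 → posterior Gamma(8, 13/3)
obs 2: x=2 → posterior Gamma(10, 16/3)
obs 3: x=0 → posterior Gamma(10, 19/3)
obs 4: x=5 → posterior Gamma(15, 22/3)
obs 5: x=4 → posterior Gamma(19, 25/3)
obs 6: x=1 → posterior Gamma(20, 28/3)
obs 7: x=4 → posterior Gamma(24, 31/3)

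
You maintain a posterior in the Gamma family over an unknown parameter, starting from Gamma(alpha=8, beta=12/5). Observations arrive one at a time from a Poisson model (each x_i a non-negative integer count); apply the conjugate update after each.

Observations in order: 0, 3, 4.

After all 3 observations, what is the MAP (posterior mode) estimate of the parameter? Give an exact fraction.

obs 1: x=0 → posterior Gamma(8, 17/5)
obs 2: x=3 → posterior Gamma(11, 22/5)
obs 3: x=4 → posterior Gamma(15, 27/5)

70/27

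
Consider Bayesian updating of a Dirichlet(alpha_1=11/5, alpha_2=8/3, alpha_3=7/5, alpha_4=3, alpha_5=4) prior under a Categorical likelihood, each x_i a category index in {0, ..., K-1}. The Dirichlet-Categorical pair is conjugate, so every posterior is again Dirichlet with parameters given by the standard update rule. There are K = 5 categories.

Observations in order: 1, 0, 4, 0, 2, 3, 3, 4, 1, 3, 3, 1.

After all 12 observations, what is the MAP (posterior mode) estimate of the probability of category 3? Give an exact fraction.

45/152

obs 1: x=1 → posterior Dirichlet(11/5, 11/3, 7/5, 3, 4)
obs 2: x=0 → posterior Dirichlet(16/5, 11/3, 7/5, 3, 4)
obs 3: x=4 → posterior Dirichlet(16/5, 11/3, 7/5, 3, 5)
obs 4: x=0 → posterior Dirichlet(21/5, 11/3, 7/5, 3, 5)
obs 5: x=2 → posterior Dirichlet(21/5, 11/3, 12/5, 3, 5)
obs 6: x=3 → posterior Dirichlet(21/5, 11/3, 12/5, 4, 5)
obs 7: x=3 → posterior Dirichlet(21/5, 11/3, 12/5, 5, 5)
obs 8: x=4 → posterior Dirichlet(21/5, 11/3, 12/5, 5, 6)
obs 9: x=1 → posterior Dirichlet(21/5, 14/3, 12/5, 5, 6)
obs 10: x=3 → posterior Dirichlet(21/5, 14/3, 12/5, 6, 6)
obs 11: x=3 → posterior Dirichlet(21/5, 14/3, 12/5, 7, 6)
obs 12: x=1 → posterior Dirichlet(21/5, 17/3, 12/5, 7, 6)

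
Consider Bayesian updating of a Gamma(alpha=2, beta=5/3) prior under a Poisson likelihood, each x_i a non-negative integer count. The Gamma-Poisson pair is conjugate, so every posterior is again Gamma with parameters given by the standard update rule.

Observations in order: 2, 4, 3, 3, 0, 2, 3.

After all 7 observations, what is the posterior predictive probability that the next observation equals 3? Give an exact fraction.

obs 1: x=2 → posterior Gamma(4, 8/3)
obs 2: x=4 → posterior Gamma(8, 11/3)
obs 3: x=3 → posterior Gamma(11, 14/3)
obs 4: x=3 → posterior Gamma(14, 17/3)
obs 5: x=0 → posterior Gamma(14, 20/3)
obs 6: x=2 → posterior Gamma(16, 23/3)
obs 7: x=3 → posterior Gamma(19, 26/3)

27523839493344995486943711068160/148852438543083302439338564577241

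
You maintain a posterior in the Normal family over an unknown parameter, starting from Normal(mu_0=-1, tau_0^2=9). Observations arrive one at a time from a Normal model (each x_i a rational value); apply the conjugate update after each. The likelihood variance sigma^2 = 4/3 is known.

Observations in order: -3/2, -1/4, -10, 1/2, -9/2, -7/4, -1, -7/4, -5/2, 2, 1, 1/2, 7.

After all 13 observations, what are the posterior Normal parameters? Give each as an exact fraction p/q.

mu_0=-1339/1420, tau_0^2=36/355

obs 1: x=-3/2 → posterior Normal(-89/62, 36/31)
obs 2: x=-1/4 → posterior Normal(-205/232, 18/29)
obs 3: x=-10 → posterior Normal(-257/68, 36/85)
obs 4: x=1/2 → posterior Normal(-1231/448, 9/28)
obs 5: x=-9/2 → posterior Normal(-1717/556, 36/139)
obs 6: x=-7/4 → posterior Normal(-953/332, 18/83)
obs 7: x=-1 → posterior Normal(-1007/386, 36/193)
obs 8: x=-7/4 → posterior Normal(-2203/880, 9/55)
obs 9: x=-5/2 → posterior Normal(-2473/988, 36/247)
obs 10: x=2 → posterior Normal(-2257/1096, 18/137)
obs 11: x=1 → posterior Normal(-307/172, 36/301)
obs 12: x=1/2 → posterior Normal(-2095/1312, 9/82)
obs 13: x=7 → posterior Normal(-1339/1420, 36/355)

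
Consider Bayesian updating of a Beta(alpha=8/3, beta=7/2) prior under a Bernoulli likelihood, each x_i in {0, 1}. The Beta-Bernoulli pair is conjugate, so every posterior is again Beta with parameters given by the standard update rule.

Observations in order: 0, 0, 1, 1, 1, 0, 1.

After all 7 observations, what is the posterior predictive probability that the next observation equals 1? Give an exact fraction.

obs 1: x=0 → posterior Beta(8/3, 9/2)
obs 2: x=0 → posterior Beta(8/3, 11/2)
obs 3: x=1 → posterior Beta(11/3, 11/2)
obs 4: x=1 → posterior Beta(14/3, 11/2)
obs 5: x=1 → posterior Beta(17/3, 11/2)
obs 6: x=0 → posterior Beta(17/3, 13/2)
obs 7: x=1 → posterior Beta(20/3, 13/2)

40/79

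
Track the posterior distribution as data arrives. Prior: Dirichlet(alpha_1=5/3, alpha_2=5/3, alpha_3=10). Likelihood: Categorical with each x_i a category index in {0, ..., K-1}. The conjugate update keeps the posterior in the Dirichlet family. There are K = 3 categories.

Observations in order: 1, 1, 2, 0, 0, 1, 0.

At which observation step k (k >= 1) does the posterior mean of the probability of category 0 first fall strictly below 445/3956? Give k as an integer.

k = 2

obs 1: x=1 → posterior Dirichlet(5/3, 8/3, 10)
obs 2: x=1 → posterior Dirichlet(5/3, 11/3, 10)
obs 3: x=2 → posterior Dirichlet(5/3, 11/3, 11)
obs 4: x=0 → posterior Dirichlet(8/3, 11/3, 11)
obs 5: x=0 → posterior Dirichlet(11/3, 11/3, 11)
obs 6: x=1 → posterior Dirichlet(11/3, 14/3, 11)
obs 7: x=0 → posterior Dirichlet(14/3, 14/3, 11)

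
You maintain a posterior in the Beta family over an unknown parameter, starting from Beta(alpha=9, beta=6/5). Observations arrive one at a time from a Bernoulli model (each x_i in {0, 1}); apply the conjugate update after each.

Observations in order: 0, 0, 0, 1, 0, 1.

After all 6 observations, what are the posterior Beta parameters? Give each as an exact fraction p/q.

alpha=11, beta=26/5

obs 1: x=0 → posterior Beta(9, 11/5)
obs 2: x=0 → posterior Beta(9, 16/5)
obs 3: x=0 → posterior Beta(9, 21/5)
obs 4: x=1 → posterior Beta(10, 21/5)
obs 5: x=0 → posterior Beta(10, 26/5)
obs 6: x=1 → posterior Beta(11, 26/5)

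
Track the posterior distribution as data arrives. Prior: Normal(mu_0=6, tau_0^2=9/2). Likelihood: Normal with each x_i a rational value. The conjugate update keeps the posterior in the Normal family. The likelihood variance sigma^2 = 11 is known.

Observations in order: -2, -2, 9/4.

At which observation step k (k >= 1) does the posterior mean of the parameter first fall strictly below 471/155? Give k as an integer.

k = 2

obs 1: x=-2 → posterior Normal(114/31, 99/31)
obs 2: x=-2 → posterior Normal(12/5, 99/40)
obs 3: x=9/4 → posterior Normal(465/196, 99/49)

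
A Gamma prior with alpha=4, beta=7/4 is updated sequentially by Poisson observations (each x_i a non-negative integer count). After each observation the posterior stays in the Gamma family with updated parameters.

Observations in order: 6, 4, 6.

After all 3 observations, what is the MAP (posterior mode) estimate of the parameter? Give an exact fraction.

obs 1: x=6 → posterior Gamma(10, 11/4)
obs 2: x=4 → posterior Gamma(14, 15/4)
obs 3: x=6 → posterior Gamma(20, 19/4)

4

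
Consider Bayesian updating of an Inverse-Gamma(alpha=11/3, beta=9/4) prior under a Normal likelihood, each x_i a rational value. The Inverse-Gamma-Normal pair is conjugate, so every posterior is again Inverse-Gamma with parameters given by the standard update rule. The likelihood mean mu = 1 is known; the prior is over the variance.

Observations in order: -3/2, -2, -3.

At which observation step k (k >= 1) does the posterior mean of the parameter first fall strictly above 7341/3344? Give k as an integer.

k = 2

obs 1: x=-3/2 → posterior Inverse-Gamma(25/6, 43/8)
obs 2: x=-2 → posterior Inverse-Gamma(14/3, 79/8)
obs 3: x=-3 → posterior Inverse-Gamma(31/6, 143/8)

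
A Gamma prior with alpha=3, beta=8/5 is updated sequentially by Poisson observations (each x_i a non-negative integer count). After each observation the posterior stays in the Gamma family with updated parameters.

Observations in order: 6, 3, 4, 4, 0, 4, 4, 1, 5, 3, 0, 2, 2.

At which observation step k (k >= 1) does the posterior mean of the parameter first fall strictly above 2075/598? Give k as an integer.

obs 1: x=6 → posterior Gamma(9, 13/5)
obs 2: x=3 → posterior Gamma(12, 18/5)
obs 3: x=4 → posterior Gamma(16, 23/5)
obs 4: x=4 → posterior Gamma(20, 28/5)
obs 5: x=0 → posterior Gamma(20, 33/5)
obs 6: x=4 → posterior Gamma(24, 38/5)
obs 7: x=4 → posterior Gamma(28, 43/5)
obs 8: x=1 → posterior Gamma(29, 48/5)
obs 9: x=5 → posterior Gamma(34, 53/5)
obs 10: x=3 → posterior Gamma(37, 58/5)
obs 11: x=0 → posterior Gamma(37, 63/5)
obs 12: x=2 → posterior Gamma(39, 68/5)
obs 13: x=2 → posterior Gamma(41, 73/5)

k = 3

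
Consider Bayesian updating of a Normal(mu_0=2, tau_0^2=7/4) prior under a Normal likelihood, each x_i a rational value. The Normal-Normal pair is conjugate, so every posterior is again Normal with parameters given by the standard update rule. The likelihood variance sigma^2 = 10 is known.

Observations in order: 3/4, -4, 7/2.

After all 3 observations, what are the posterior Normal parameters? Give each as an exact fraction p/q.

obs 1: x=3/4 → posterior Normal(341/188, 70/47)
obs 2: x=-4 → posterior Normal(229/216, 35/27)
obs 3: x=7/2 → posterior Normal(327/244, 70/61)

mu_0=327/244, tau_0^2=70/61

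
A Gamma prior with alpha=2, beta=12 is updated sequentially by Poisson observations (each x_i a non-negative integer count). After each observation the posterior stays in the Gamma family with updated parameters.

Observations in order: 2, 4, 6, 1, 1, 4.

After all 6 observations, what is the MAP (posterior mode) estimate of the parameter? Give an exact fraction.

obs 1: x=2 → posterior Gamma(4, 13)
obs 2: x=4 → posterior Gamma(8, 14)
obs 3: x=6 → posterior Gamma(14, 15)
obs 4: x=1 → posterior Gamma(15, 16)
obs 5: x=1 → posterior Gamma(16, 17)
obs 6: x=4 → posterior Gamma(20, 18)

19/18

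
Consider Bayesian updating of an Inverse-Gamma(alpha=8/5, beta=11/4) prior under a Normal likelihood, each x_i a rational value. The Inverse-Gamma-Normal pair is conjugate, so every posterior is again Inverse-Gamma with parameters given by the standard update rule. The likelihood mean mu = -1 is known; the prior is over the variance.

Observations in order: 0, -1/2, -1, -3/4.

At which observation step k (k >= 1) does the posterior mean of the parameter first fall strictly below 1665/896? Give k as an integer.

obs 1: x=0 → posterior Inverse-Gamma(21/10, 13/4)
obs 2: x=-1/2 → posterior Inverse-Gamma(13/5, 27/8)
obs 3: x=-1 → posterior Inverse-Gamma(31/10, 27/8)
obs 4: x=-3/4 → posterior Inverse-Gamma(18/5, 109/32)

k = 3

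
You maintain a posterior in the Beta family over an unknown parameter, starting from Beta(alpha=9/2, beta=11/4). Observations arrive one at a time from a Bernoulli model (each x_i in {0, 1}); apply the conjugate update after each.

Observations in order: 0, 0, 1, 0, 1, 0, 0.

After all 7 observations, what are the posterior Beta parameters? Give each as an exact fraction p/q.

alpha=13/2, beta=31/4

obs 1: x=0 → posterior Beta(9/2, 15/4)
obs 2: x=0 → posterior Beta(9/2, 19/4)
obs 3: x=1 → posterior Beta(11/2, 19/4)
obs 4: x=0 → posterior Beta(11/2, 23/4)
obs 5: x=1 → posterior Beta(13/2, 23/4)
obs 6: x=0 → posterior Beta(13/2, 27/4)
obs 7: x=0 → posterior Beta(13/2, 31/4)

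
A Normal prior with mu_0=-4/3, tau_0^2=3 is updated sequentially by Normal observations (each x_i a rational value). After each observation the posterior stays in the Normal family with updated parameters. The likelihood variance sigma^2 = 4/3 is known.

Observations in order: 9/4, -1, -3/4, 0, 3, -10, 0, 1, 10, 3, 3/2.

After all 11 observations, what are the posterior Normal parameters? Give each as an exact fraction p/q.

mu_0=227/309, tau_0^2=12/103

obs 1: x=9/4 → posterior Normal(179/156, 12/13)
obs 2: x=-1 → posterior Normal(71/264, 6/11)
obs 3: x=-3/4 → posterior Normal(-5/186, 12/31)
obs 4: x=0 → posterior Normal(-1/48, 3/10)
obs 5: x=3 → posterior Normal(157/294, 12/49)
obs 6: x=-10 → posterior Normal(-383/348, 6/29)
obs 7: x=0 → posterior Normal(-383/402, 12/67)
obs 8: x=1 → posterior Normal(-329/456, 3/19)
obs 9: x=10 → posterior Normal(211/510, 12/85)
obs 10: x=3 → posterior Normal(373/564, 6/47)
obs 11: x=3/2 → posterior Normal(227/309, 12/103)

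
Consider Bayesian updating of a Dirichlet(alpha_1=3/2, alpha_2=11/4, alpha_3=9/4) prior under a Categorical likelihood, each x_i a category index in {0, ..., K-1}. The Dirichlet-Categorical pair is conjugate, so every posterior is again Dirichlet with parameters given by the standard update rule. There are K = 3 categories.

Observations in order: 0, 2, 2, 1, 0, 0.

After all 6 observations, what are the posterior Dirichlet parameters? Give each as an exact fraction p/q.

obs 1: x=0 → posterior Dirichlet(5/2, 11/4, 9/4)
obs 2: x=2 → posterior Dirichlet(5/2, 11/4, 13/4)
obs 3: x=2 → posterior Dirichlet(5/2, 11/4, 17/4)
obs 4: x=1 → posterior Dirichlet(5/2, 15/4, 17/4)
obs 5: x=0 → posterior Dirichlet(7/2, 15/4, 17/4)
obs 6: x=0 → posterior Dirichlet(9/2, 15/4, 17/4)

alpha_1=9/2, alpha_2=15/4, alpha_3=17/4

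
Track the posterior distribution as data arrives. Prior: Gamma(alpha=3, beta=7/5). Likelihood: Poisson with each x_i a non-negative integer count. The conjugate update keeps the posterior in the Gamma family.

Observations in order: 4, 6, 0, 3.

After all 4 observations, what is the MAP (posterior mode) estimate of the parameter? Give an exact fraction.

25/9

obs 1: x=4 → posterior Gamma(7, 12/5)
obs 2: x=6 → posterior Gamma(13, 17/5)
obs 3: x=0 → posterior Gamma(13, 22/5)
obs 4: x=3 → posterior Gamma(16, 27/5)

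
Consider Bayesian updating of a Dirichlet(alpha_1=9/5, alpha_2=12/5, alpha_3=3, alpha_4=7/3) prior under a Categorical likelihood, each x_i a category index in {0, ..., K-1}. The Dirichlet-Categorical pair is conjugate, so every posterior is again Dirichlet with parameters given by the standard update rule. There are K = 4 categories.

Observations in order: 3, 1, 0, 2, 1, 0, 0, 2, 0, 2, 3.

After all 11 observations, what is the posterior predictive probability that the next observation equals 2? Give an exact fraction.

45/154

obs 1: x=3 → posterior Dirichlet(9/5, 12/5, 3, 10/3)
obs 2: x=1 → posterior Dirichlet(9/5, 17/5, 3, 10/3)
obs 3: x=0 → posterior Dirichlet(14/5, 17/5, 3, 10/3)
obs 4: x=2 → posterior Dirichlet(14/5, 17/5, 4, 10/3)
obs 5: x=1 → posterior Dirichlet(14/5, 22/5, 4, 10/3)
obs 6: x=0 → posterior Dirichlet(19/5, 22/5, 4, 10/3)
obs 7: x=0 → posterior Dirichlet(24/5, 22/5, 4, 10/3)
obs 8: x=2 → posterior Dirichlet(24/5, 22/5, 5, 10/3)
obs 9: x=0 → posterior Dirichlet(29/5, 22/5, 5, 10/3)
obs 10: x=2 → posterior Dirichlet(29/5, 22/5, 6, 10/3)
obs 11: x=3 → posterior Dirichlet(29/5, 22/5, 6, 13/3)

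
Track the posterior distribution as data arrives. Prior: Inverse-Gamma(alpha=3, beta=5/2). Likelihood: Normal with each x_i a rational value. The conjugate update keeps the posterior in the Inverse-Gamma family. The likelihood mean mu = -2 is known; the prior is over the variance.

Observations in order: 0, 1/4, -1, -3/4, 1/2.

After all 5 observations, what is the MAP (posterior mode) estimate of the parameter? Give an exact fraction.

183/104

obs 1: x=0 → posterior Inverse-Gamma(7/2, 9/2)
obs 2: x=1/4 → posterior Inverse-Gamma(4, 225/32)
obs 3: x=-1 → posterior Inverse-Gamma(9/2, 241/32)
obs 4: x=-3/4 → posterior Inverse-Gamma(5, 133/16)
obs 5: x=1/2 → posterior Inverse-Gamma(11/2, 183/16)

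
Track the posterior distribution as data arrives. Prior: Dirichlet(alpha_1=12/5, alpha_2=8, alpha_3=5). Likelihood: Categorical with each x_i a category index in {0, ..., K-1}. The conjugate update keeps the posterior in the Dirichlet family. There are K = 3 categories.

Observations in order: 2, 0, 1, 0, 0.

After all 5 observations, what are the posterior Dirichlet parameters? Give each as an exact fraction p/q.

obs 1: x=2 → posterior Dirichlet(12/5, 8, 6)
obs 2: x=0 → posterior Dirichlet(17/5, 8, 6)
obs 3: x=1 → posterior Dirichlet(17/5, 9, 6)
obs 4: x=0 → posterior Dirichlet(22/5, 9, 6)
obs 5: x=0 → posterior Dirichlet(27/5, 9, 6)

alpha_1=27/5, alpha_2=9, alpha_3=6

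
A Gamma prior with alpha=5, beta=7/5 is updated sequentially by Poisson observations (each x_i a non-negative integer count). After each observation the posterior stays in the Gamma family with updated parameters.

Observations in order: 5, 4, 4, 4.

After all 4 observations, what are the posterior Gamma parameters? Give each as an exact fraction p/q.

obs 1: x=5 → posterior Gamma(10, 12/5)
obs 2: x=4 → posterior Gamma(14, 17/5)
obs 3: x=4 → posterior Gamma(18, 22/5)
obs 4: x=4 → posterior Gamma(22, 27/5)

alpha=22, beta=27/5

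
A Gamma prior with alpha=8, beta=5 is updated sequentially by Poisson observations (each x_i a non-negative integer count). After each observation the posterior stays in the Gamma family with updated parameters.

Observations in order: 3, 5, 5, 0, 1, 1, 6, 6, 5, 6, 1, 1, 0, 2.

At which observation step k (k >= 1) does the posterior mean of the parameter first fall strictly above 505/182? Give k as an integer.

obs 1: x=3 → posterior Gamma(11, 6)
obs 2: x=5 → posterior Gamma(16, 7)
obs 3: x=5 → posterior Gamma(21, 8)
obs 4: x=0 → posterior Gamma(21, 9)
obs 5: x=1 → posterior Gamma(22, 10)
obs 6: x=1 → posterior Gamma(23, 11)
obs 7: x=6 → posterior Gamma(29, 12)
obs 8: x=6 → posterior Gamma(35, 13)
obs 9: x=5 → posterior Gamma(40, 14)
obs 10: x=6 → posterior Gamma(46, 15)
obs 11: x=1 → posterior Gamma(47, 16)
obs 12: x=1 → posterior Gamma(48, 17)
obs 13: x=0 → posterior Gamma(48, 18)
obs 14: x=2 → posterior Gamma(50, 19)

k = 9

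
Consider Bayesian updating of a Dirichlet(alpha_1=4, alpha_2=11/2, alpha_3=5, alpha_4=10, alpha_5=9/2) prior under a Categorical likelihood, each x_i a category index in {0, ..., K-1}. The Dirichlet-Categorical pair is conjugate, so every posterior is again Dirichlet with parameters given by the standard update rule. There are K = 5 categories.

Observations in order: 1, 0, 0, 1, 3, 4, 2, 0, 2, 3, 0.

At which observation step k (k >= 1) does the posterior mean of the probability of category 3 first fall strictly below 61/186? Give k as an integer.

obs 1: x=1 → posterior Dirichlet(4, 13/2, 5, 10, 9/2)
obs 2: x=0 → posterior Dirichlet(5, 13/2, 5, 10, 9/2)
obs 3: x=0 → posterior Dirichlet(6, 13/2, 5, 10, 9/2)
obs 4: x=1 → posterior Dirichlet(6, 15/2, 5, 10, 9/2)
obs 5: x=3 → posterior Dirichlet(6, 15/2, 5, 11, 9/2)
obs 6: x=4 → posterior Dirichlet(6, 15/2, 5, 11, 11/2)
obs 7: x=2 → posterior Dirichlet(6, 15/2, 6, 11, 11/2)
obs 8: x=0 → posterior Dirichlet(7, 15/2, 6, 11, 11/2)
obs 9: x=2 → posterior Dirichlet(7, 15/2, 7, 11, 11/2)
obs 10: x=3 → posterior Dirichlet(7, 15/2, 7, 12, 11/2)
obs 11: x=0 → posterior Dirichlet(8, 15/2, 7, 12, 11/2)

k = 2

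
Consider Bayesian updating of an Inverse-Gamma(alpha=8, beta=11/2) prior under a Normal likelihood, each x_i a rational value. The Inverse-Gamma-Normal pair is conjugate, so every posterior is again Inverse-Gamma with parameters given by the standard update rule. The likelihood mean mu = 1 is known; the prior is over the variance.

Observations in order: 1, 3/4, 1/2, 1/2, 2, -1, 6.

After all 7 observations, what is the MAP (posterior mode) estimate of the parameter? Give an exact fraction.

133/80

obs 1: x=1 → posterior Inverse-Gamma(17/2, 11/2)
obs 2: x=3/4 → posterior Inverse-Gamma(9, 177/32)
obs 3: x=1/2 → posterior Inverse-Gamma(19/2, 181/32)
obs 4: x=1/2 → posterior Inverse-Gamma(10, 185/32)
obs 5: x=2 → posterior Inverse-Gamma(21/2, 201/32)
obs 6: x=-1 → posterior Inverse-Gamma(11, 265/32)
obs 7: x=6 → posterior Inverse-Gamma(23/2, 665/32)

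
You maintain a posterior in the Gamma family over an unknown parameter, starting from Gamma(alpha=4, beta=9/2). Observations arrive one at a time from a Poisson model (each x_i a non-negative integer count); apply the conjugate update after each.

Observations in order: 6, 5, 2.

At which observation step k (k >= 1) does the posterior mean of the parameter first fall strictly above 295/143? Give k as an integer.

obs 1: x=6 → posterior Gamma(10, 11/2)
obs 2: x=5 → posterior Gamma(15, 13/2)
obs 3: x=2 → posterior Gamma(17, 15/2)

k = 2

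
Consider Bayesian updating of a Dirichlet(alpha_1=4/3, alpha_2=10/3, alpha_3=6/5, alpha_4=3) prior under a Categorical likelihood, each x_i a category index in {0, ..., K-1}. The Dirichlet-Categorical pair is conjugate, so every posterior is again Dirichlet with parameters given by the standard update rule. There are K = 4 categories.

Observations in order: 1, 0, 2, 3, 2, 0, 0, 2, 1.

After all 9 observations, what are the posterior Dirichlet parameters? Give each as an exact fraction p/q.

alpha_1=13/3, alpha_2=16/3, alpha_3=21/5, alpha_4=4

obs 1: x=1 → posterior Dirichlet(4/3, 13/3, 6/5, 3)
obs 2: x=0 → posterior Dirichlet(7/3, 13/3, 6/5, 3)
obs 3: x=2 → posterior Dirichlet(7/3, 13/3, 11/5, 3)
obs 4: x=3 → posterior Dirichlet(7/3, 13/3, 11/5, 4)
obs 5: x=2 → posterior Dirichlet(7/3, 13/3, 16/5, 4)
obs 6: x=0 → posterior Dirichlet(10/3, 13/3, 16/5, 4)
obs 7: x=0 → posterior Dirichlet(13/3, 13/3, 16/5, 4)
obs 8: x=2 → posterior Dirichlet(13/3, 13/3, 21/5, 4)
obs 9: x=1 → posterior Dirichlet(13/3, 16/3, 21/5, 4)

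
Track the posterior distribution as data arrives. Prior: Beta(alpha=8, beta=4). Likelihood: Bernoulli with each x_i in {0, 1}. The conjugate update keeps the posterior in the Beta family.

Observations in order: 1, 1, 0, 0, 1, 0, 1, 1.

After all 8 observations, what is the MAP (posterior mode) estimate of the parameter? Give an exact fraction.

2/3

obs 1: x=1 → posterior Beta(9, 4)
obs 2: x=1 → posterior Beta(10, 4)
obs 3: x=0 → posterior Beta(10, 5)
obs 4: x=0 → posterior Beta(10, 6)
obs 5: x=1 → posterior Beta(11, 6)
obs 6: x=0 → posterior Beta(11, 7)
obs 7: x=1 → posterior Beta(12, 7)
obs 8: x=1 → posterior Beta(13, 7)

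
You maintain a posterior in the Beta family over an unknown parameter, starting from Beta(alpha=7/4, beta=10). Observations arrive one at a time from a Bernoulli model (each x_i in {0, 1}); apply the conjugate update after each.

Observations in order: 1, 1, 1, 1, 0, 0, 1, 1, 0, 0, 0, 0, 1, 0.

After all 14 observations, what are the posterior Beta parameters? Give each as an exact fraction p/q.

obs 1: x=1 → posterior Beta(11/4, 10)
obs 2: x=1 → posterior Beta(15/4, 10)
obs 3: x=1 → posterior Beta(19/4, 10)
obs 4: x=1 → posterior Beta(23/4, 10)
obs 5: x=0 → posterior Beta(23/4, 11)
obs 6: x=0 → posterior Beta(23/4, 12)
obs 7: x=1 → posterior Beta(27/4, 12)
obs 8: x=1 → posterior Beta(31/4, 12)
obs 9: x=0 → posterior Beta(31/4, 13)
obs 10: x=0 → posterior Beta(31/4, 14)
obs 11: x=0 → posterior Beta(31/4, 15)
obs 12: x=0 → posterior Beta(31/4, 16)
obs 13: x=1 → posterior Beta(35/4, 16)
obs 14: x=0 → posterior Beta(35/4, 17)

alpha=35/4, beta=17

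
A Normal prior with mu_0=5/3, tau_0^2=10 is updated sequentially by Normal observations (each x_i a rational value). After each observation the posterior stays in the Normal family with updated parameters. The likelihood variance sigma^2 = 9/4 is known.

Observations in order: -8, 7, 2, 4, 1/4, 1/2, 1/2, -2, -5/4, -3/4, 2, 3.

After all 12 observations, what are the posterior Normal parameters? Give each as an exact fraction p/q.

mu_0=305/489, tau_0^2=30/163

obs 1: x=-8 → posterior Normal(-305/49, 90/49)
obs 2: x=7 → posterior Normal(-25/89, 90/89)
obs 3: x=2 → posterior Normal(55/129, 30/43)
obs 4: x=4 → posterior Normal(215/169, 90/169)
obs 5: x=1/4 → posterior Normal(225/209, 90/209)
obs 6: x=1/2 → posterior Normal(245/249, 30/83)
obs 7: x=1/2 → posterior Normal(265/289, 90/289)
obs 8: x=-2 → posterior Normal(185/329, 90/329)
obs 9: x=-5/4 → posterior Normal(15/41, 10/41)
obs 10: x=-3/4 → posterior Normal(105/409, 90/409)
obs 11: x=2 → posterior Normal(185/449, 90/449)
obs 12: x=3 → posterior Normal(305/489, 30/163)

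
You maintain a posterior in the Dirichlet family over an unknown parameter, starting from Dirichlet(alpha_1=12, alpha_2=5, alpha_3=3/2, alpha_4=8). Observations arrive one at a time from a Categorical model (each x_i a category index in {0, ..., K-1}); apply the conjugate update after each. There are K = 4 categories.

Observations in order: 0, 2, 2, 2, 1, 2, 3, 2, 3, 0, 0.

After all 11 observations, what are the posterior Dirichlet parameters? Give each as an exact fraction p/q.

obs 1: x=0 → posterior Dirichlet(13, 5, 3/2, 8)
obs 2: x=2 → posterior Dirichlet(13, 5, 5/2, 8)
obs 3: x=2 → posterior Dirichlet(13, 5, 7/2, 8)
obs 4: x=2 → posterior Dirichlet(13, 5, 9/2, 8)
obs 5: x=1 → posterior Dirichlet(13, 6, 9/2, 8)
obs 6: x=2 → posterior Dirichlet(13, 6, 11/2, 8)
obs 7: x=3 → posterior Dirichlet(13, 6, 11/2, 9)
obs 8: x=2 → posterior Dirichlet(13, 6, 13/2, 9)
obs 9: x=3 → posterior Dirichlet(13, 6, 13/2, 10)
obs 10: x=0 → posterior Dirichlet(14, 6, 13/2, 10)
obs 11: x=0 → posterior Dirichlet(15, 6, 13/2, 10)

alpha_1=15, alpha_2=6, alpha_3=13/2, alpha_4=10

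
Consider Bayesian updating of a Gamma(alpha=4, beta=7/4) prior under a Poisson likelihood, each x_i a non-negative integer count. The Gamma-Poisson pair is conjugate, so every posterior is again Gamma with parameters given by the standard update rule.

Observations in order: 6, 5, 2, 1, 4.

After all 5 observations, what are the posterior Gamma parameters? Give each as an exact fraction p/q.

alpha=22, beta=27/4

obs 1: x=6 → posterior Gamma(10, 11/4)
obs 2: x=5 → posterior Gamma(15, 15/4)
obs 3: x=2 → posterior Gamma(17, 19/4)
obs 4: x=1 → posterior Gamma(18, 23/4)
obs 5: x=4 → posterior Gamma(22, 27/4)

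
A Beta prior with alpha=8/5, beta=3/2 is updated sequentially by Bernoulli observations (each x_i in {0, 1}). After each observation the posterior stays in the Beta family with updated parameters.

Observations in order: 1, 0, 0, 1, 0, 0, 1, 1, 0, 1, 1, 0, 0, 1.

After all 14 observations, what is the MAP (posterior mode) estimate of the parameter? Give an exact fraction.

76/151

obs 1: x=1 → posterior Beta(13/5, 3/2)
obs 2: x=0 → posterior Beta(13/5, 5/2)
obs 3: x=0 → posterior Beta(13/5, 7/2)
obs 4: x=1 → posterior Beta(18/5, 7/2)
obs 5: x=0 → posterior Beta(18/5, 9/2)
obs 6: x=0 → posterior Beta(18/5, 11/2)
obs 7: x=1 → posterior Beta(23/5, 11/2)
obs 8: x=1 → posterior Beta(28/5, 11/2)
obs 9: x=0 → posterior Beta(28/5, 13/2)
obs 10: x=1 → posterior Beta(33/5, 13/2)
obs 11: x=1 → posterior Beta(38/5, 13/2)
obs 12: x=0 → posterior Beta(38/5, 15/2)
obs 13: x=0 → posterior Beta(38/5, 17/2)
obs 14: x=1 → posterior Beta(43/5, 17/2)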